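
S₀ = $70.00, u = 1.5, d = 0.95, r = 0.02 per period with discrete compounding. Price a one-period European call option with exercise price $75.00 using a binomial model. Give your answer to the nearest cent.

$3.74

Risk-neutral probability p = (1 + 0.02 − 0.95)/(1.5 − 0.95) = 0.0700/0.5500 = 0.1273
Terminal stock prices: S_u = 105, S_d = 66.5
Terminal payoffs (S − K): max(30, 0) = 30, max(-8.5, 0) = 0
Node 0 (S = 70): V_0 = 1/1.02·[0.1273·30.0000 + 0.8727·0.0000] = 3.7433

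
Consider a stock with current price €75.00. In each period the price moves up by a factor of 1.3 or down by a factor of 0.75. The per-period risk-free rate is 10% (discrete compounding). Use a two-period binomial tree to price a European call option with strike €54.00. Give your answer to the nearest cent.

Risk-neutral probability p = (1 + 0.1 − 0.75)/(1.3 − 0.75) = 0.3500/0.5500 = 0.6364
Terminal stock prices: S_uu = 126.8, S_ud = 73.12, S_dd = 42.19
Terminal payoffs (S − K): max(72.75, 0) = 72.75, max(19.12, 0) = 19.12, max(-11.81, 0) = 0
Node u (S = 97.5): V_u = 1/1.1·[0.6364·72.7500 + 0.3636·19.1250] = 48.4091
Node d (S = 56.25): V_d = 1/1.1·[0.6364·19.1250 + 0.3636·0.0000] = 11.0640
Node 0 (S = 75): V_0 = 1/1.1·[0.6364·48.4091 + 0.3636·11.0640] = 31.6628

€31.66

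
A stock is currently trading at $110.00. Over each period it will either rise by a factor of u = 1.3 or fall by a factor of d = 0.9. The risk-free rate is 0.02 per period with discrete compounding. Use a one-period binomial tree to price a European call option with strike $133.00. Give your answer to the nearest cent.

Risk-neutral probability p = (1 + 0.02 − 0.9)/(1.3 − 0.9) = 0.1200/0.4000 = 0.3000
Terminal stock prices: S_u = 143, S_d = 99
Terminal payoffs (S − K): max(10, 0) = 10, max(-34, 0) = 0
Node 0 (S = 110): V_0 = 1/1.02·[0.3000·10.0000 + 0.7000·0.0000] = 2.9412

$2.94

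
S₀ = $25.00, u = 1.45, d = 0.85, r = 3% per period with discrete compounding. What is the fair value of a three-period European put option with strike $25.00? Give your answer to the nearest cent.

$3.03

Risk-neutral probability p = (1 + 0.03 − 0.85)/(1.45 − 0.85) = 0.1800/0.6000 = 0.3000
Terminal stock prices: S_uuu = 76.22, S_uud = 44.68, S_udd = 26.19, S_ddd = 15.35
Terminal payoffs (K − S): max(-51.22, 0) = 0, max(-19.68, 0) = 0, max(-1.191, 0) = 0, max(9.647, 0) = 9.647
Node uu (S = 52.56): V_uu = 1/1.03·[0.3000·0.0000 + 0.7000·0.0000] = 0.0000
Node ud (S = 30.81): V_ud = 1/1.03·[0.3000·0.0000 + 0.7000·0.0000] = 0.0000
Node dd (S = 18.06): V_dd = 1/1.03·[0.3000·0.0000 + 0.7000·9.6469] = 6.5561
Node u (S = 36.25): V_u = 1/1.03·[0.3000·0.0000 + 0.7000·0.0000] = 0.0000
Node d (S = 21.25): V_d = 1/1.03·[0.3000·0.0000 + 0.7000·6.5561] = 4.4556
Node 0 (S = 25): V_0 = 1/1.03·[0.3000·0.0000 + 0.7000·4.4556] = 3.0281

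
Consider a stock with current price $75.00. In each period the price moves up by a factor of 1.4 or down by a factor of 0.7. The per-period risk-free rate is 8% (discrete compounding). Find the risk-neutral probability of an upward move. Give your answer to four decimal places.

Risk-neutral probability p = (1 + 0.08 − 0.7)/(1.4 − 0.7) = 0.3800/0.7000 = 0.5429

p = 0.5429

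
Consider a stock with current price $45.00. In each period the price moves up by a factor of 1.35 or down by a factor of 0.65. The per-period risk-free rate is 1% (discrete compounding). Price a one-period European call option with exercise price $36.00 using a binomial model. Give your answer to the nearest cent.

$12.60

Risk-neutral probability p = (1 + 0.01 − 0.65)/(1.35 − 0.65) = 0.3600/0.7000 = 0.5143
Terminal stock prices: S_u = 60.75, S_d = 29.25
Terminal payoffs (S − K): max(24.75, 0) = 24.75, max(-6.75, 0) = 0
Node 0 (S = 45): V_0 = 1/1.01·[0.5143·24.7500 + 0.4857·0.0000] = 12.6025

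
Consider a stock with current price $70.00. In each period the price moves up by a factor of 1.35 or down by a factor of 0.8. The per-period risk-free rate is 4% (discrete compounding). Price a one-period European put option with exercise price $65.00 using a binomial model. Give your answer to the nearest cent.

Risk-neutral probability p = (1 + 0.04 − 0.8)/(1.35 − 0.8) = 0.2400/0.5500 = 0.4364
Terminal stock prices: S_u = 94.5, S_d = 56
Terminal payoffs (K − S): max(-29.5, 0) = 0, max(9, 0) = 9
Node 0 (S = 70): V_0 = 1/1.04·[0.4364·0.0000 + 0.5636·9.0000] = 4.8776

$4.88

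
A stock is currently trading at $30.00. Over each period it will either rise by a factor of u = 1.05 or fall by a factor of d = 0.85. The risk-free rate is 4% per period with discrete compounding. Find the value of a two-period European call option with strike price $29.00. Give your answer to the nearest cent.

$3.40

Risk-neutral probability p = (1 + 0.04 − 0.85)/(1.05 − 0.85) = 0.1900/0.2000 = 0.9500
Terminal stock prices: S_uu = 33.08, S_ud = 26.77, S_dd = 21.67
Terminal payoffs (S − K): max(4.075, 0) = 4.075, max(-2.225, 0) = 0, max(-7.325, 0) = 0
Node u (S = 31.5): V_u = 1/1.04·[0.9500·4.0750 + 0.0500·0.0000] = 3.7224
Node d (S = 25.5): V_d = 1/1.04·[0.9500·0.0000 + 0.0500·0.0000] = 0.0000
Node 0 (S = 30): V_0 = 1/1.04·[0.9500·3.7224 + 0.0500·0.0000] = 3.4002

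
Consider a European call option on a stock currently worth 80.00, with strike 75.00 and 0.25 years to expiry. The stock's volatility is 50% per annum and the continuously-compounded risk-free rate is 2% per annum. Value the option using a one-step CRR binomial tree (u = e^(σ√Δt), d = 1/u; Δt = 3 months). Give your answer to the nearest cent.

12.35

CRR parameters: u = e^(σ√Δt) = e^(0.5·√0.25) = 1.2840, d = 1/u = 0.7788
Per-period rate: rΔt = 0.02·0.25 = 0.005, so R = e^0.005 = 1.0050
Risk-neutral probability p = (e^0.005 − 0.7788)/(1.2840 − 0.7788) = 0.2262/0.5052 = 0.4477
Terminal stock prices: S_u = 102.7, S_d = 62.3
Terminal payoffs (S − K): max(27.72, 0) = 27.72, max(-12.7, 0) = 0
Node 0 (S = 80): V_0 = e^(−0.005)·[0.4477·27.7220 + 0.5523·0.0000] = 12.3505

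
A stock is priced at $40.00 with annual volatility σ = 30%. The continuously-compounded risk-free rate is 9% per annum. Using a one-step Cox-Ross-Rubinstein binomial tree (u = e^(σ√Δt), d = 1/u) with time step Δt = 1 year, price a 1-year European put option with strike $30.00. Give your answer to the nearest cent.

$0.14

CRR parameters: u = e^(σ√Δt) = e^(0.3·√1) = 1.3499, d = 1/u = 0.7408
Per-period rate: rΔt = 0.09·1 = 0.09, so R = e^0.09 = 1.0942
Risk-neutral probability p = (e^0.09 − 0.7408)/(1.3499 − 0.7408) = 0.3534/0.6090 = 0.5802
Terminal stock prices: S_u = 53.99, S_d = 29.63
Terminal payoffs (K − S): max(-23.99, 0) = 0, max(0.3673, 0) = 0.3673
Node 0 (S = 40): V_0 = e^(−0.09)·[0.5802·0.0000 + 0.4198·0.3673] = 0.1409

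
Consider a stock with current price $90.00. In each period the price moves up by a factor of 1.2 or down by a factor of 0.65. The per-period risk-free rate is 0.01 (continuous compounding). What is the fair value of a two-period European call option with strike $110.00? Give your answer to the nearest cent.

$8.23

Risk-neutral probability p = (e^0.01 − 0.65)/(1.2 − 0.65) = 0.3601/0.5500 = 0.6546
Terminal stock prices: S_uu = 129.6, S_ud = 70.2, S_dd = 38.03
Terminal payoffs (S − K): max(19.6, 0) = 19.6, max(-39.8, 0) = 0, max(-71.97, 0) = 0
Node u (S = 108): V_u = e^(−0.01)·[0.6546·19.6000 + 0.3454·0.0000] = 12.7032
Node d (S = 58.5): V_d = e^(−0.01)·[0.6546·0.0000 + 0.3454·0.0000] = 0.0000
Node 0 (S = 90): V_0 = e^(−0.01)·[0.6546·12.7032 + 0.3454·0.0000] = 8.2332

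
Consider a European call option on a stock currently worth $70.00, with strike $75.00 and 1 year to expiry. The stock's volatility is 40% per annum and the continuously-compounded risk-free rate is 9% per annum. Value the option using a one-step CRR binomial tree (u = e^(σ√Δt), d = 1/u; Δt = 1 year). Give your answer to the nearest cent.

CRR parameters: u = e^(σ√Δt) = e^(0.4·√1) = 1.4918, d = 1/u = 0.6703
Per-period rate: rΔt = 0.09·1 = 0.09, so R = e^0.09 = 1.0942
Risk-neutral probability p = (e^0.09 − 0.6703)/(1.4918 − 0.6703) = 0.4239/0.8215 = 0.5159
Terminal stock prices: S_u = 104.4, S_d = 46.92
Terminal payoffs (S − K): max(29.43, 0) = 29.43, max(-28.08, 0) = 0
Node 0 (S = 70): V_0 = e^(−0.09)·[0.5159·29.4277 + 0.4841·0.0000] = 13.8764

$13.88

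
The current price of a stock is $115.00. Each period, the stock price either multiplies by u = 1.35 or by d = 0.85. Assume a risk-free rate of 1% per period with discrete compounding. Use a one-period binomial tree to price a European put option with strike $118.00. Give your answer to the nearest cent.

Risk-neutral probability p = (1 + 0.01 − 0.85)/(1.35 − 0.85) = 0.1600/0.5000 = 0.3200
Terminal stock prices: S_u = 155.2, S_d = 97.75
Terminal payoffs (K − S): max(-37.25, 0) = 0, max(20.25, 0) = 20.25
Node 0 (S = 115): V_0 = 1/1.01·[0.3200·0.0000 + 0.6800·20.2500] = 13.6337

$13.63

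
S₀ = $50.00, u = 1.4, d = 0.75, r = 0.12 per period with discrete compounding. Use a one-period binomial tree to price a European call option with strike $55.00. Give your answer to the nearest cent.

$7.62

Risk-neutral probability p = (1 + 0.12 − 0.75)/(1.4 − 0.75) = 0.3700/0.6500 = 0.5692
Terminal stock prices: S_u = 70, S_d = 37.5
Terminal payoffs (S − K): max(15, 0) = 15, max(-17.5, 0) = 0
Node 0 (S = 50): V_0 = 1/1.12·[0.5692·15.0000 + 0.4308·0.0000] = 7.6236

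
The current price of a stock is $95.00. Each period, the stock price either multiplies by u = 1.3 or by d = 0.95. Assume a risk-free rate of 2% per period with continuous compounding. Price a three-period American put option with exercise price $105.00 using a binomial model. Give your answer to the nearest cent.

$11.83

Risk-neutral probability p = (e^0.02 − 0.95)/(1.3 − 0.95) = 0.0702/0.3500 = 0.2006
Terminal stock prices: S_uuu = 208.7, S_uud = 152.5, S_udd = 111.5, S_ddd = 81.45
Terminal payoffs (K − S): max(-103.7, 0) = 0, max(-47.52, 0) = 0, max(-6.459, 0) = 0, max(23.55, 0) = 23.55
Node uu (S = 160.6): continuation = e^(−0.02)·[0.2006·0.0000 + 0.7994·0.0000] = 0.0000; exercise value = 0.0000 ≤ continuation, so V_uu = 0.0000
Node ud (S = 117.3): continuation = e^(−0.02)·[0.2006·0.0000 + 0.7994·0.0000] = 0.0000; exercise value = 0.0000 ≤ continuation, so V_ud = 0.0000
Node dd (S = 85.74): continuation = e^(−0.02)·[0.2006·0.0000 + 0.7994·23.5494] = 18.4532; exercise value = 19.2625 > continuation, so V_dd = 19.2625 (exercise)
Node u (S = 123.5): continuation = e^(−0.02)·[0.2006·0.0000 + 0.7994·0.0000] = 0.0000; exercise value = 0.0000 ≤ continuation, so V_u = 0.0000
Node d (S = 90.25): continuation = e^(−0.02)·[0.2006·0.0000 + 0.7994·19.2625] = 15.0940; exercise value = 14.7500 ≤ continuation, so V_d = 15.0940
Node 0 (S = 95): continuation = e^(−0.02)·[0.2006·0.0000 + 0.7994·15.0940] = 11.8276; exercise value = 10.0000 ≤ continuation, so V_0 = 11.8276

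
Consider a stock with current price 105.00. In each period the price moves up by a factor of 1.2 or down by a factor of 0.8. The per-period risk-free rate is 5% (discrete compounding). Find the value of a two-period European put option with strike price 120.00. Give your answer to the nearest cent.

14.90

Risk-neutral probability p = (1 + 0.05 − 0.8)/(1.2 − 0.8) = 0.2500/0.4000 = 0.6250
Terminal stock prices: S_uu = 151.2, S_ud = 100.8, S_dd = 67.2
Terminal payoffs (K − S): max(-31.2, 0) = 0, max(19.2, 0) = 19.2, max(52.8, 0) = 52.8
Node u (S = 126): V_u = 1/1.05·[0.6250·0.0000 + 0.3750·19.2000] = 6.8571
Node d (S = 84): V_d = 1/1.05·[0.6250·19.2000 + 0.3750·52.8000] = 30.2857
Node 0 (S = 105): V_0 = 1/1.05·[0.6250·6.8571 + 0.3750·30.2857] = 14.8980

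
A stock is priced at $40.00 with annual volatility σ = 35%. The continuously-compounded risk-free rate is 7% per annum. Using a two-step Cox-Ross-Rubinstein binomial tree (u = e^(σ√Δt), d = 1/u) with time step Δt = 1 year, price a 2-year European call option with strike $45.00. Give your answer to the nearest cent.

CRR parameters: u = e^(σ√Δt) = e^(0.35·√1) = 1.4191, d = 1/u = 0.7047
Per-period rate: rΔt = 0.07·1 = 0.07, so R = e^0.07 = 1.0725
Risk-neutral probability p = (e^0.07 − 0.7047)/(1.4191 − 0.7047) = 0.3678/0.7144 = 0.5149
Terminal stock prices: S_uu = 80.55, S_ud = 40, S_dd = 19.86
Terminal payoffs (S − K): max(35.55, 0) = 35.55, max(-5, 0) = 0, max(-25.14, 0) = 0
Node u (S = 56.76): V_u = e^(−0.07)·[0.5149·35.5501 + 0.4851·0.0000] = 17.0666
Node d (S = 28.19): V_d = e^(−0.07)·[0.5149·0.0000 + 0.4851·0.0000] = 0.0000
Node 0 (S = 40): V_0 = e^(−0.07)·[0.5149·17.0666 + 0.4851·0.0000] = 8.1932

$8.19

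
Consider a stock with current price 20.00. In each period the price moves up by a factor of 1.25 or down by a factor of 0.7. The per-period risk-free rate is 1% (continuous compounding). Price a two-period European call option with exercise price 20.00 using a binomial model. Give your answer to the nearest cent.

3.50

Risk-neutral probability p = (e^0.01 − 0.7)/(1.25 − 0.7) = 0.3101/0.5500 = 0.5637
Terminal stock prices: S_uu = 31.25, S_ud = 17.5, S_dd = 9.8
Terminal payoffs (S − K): max(11.25, 0) = 11.25, max(-2.5, 0) = 0, max(-10.2, 0) = 0
Node u (S = 25): V_u = e^(−0.01)·[0.5637·11.2500 + 0.4363·0.0000] = 6.2788
Node d (S = 14): V_d = e^(−0.01)·[0.5637·0.0000 + 0.4363·0.0000] = 0.0000
Node 0 (S = 20): V_0 = e^(−0.01)·[0.5637·6.2788 + 0.4363·0.0000] = 3.5043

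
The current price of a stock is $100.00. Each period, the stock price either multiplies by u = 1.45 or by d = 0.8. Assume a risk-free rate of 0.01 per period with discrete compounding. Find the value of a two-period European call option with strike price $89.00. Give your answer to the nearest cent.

$23.98

Risk-neutral probability p = (1 + 0.01 − 0.8)/(1.45 − 0.8) = 0.2100/0.6500 = 0.3231
Terminal stock prices: S_uu = 210.2, S_ud = 116, S_dd = 64
Terminal payoffs (S − K): max(121.2, 0) = 121.2, max(27, 0) = 27, max(-25, 0) = 0
Node u (S = 145): V_u = 1/1.01·[0.3231·121.2500 + 0.6769·27.0000] = 56.8812
Node d (S = 80): V_d = 1/1.01·[0.3231·27.0000 + 0.6769·0.0000] = 8.6367
Node 0 (S = 100): V_0 = 1/1.01·[0.3231·56.8812 + 0.6769·8.6367] = 23.9836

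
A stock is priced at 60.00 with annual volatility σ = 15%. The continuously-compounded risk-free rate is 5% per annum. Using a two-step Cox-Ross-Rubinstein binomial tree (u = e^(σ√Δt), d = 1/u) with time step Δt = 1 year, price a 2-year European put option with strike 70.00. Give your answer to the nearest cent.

CRR parameters: u = e^(σ√Δt) = e^(0.15·√1) = 1.1618, d = 1/u = 0.8607
Per-period rate: rΔt = 0.05·1 = 0.05, so R = e^0.05 = 1.0513
Risk-neutral probability p = (e^0.05 − 0.8607)/(1.1618 − 0.8607) = 0.1906/0.3011 = 0.6328
Terminal stock prices: S_uu = 80.99, S_ud = 60, S_dd = 44.45
Terminal payoffs (K − S): max(-10.99, 0) = 0, max(10, 0) = 10, max(25.55, 0) = 25.55
Node u (S = 69.71): V_u = e^(−0.05)·[0.6328·0.0000 + 0.3672·10.0000] = 3.4926
Node d (S = 51.64): V_d = e^(−0.05)·[0.6328·10.0000 + 0.3672·25.5509] = 14.9436
Node 0 (S = 60): V_0 = e^(−0.05)·[0.6328·3.4926 + 0.3672·14.9436] = 7.3216

7.32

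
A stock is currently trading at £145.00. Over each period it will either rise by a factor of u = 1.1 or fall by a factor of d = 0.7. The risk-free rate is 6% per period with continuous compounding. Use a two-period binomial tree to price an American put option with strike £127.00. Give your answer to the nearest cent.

Risk-neutral probability p = (e^0.06 − 0.7)/(1.1 − 0.7) = 0.3618/0.4000 = 0.9046
Terminal stock prices: S_uu = 175.5, S_ud = 111.6, S_dd = 71.05
Terminal payoffs (K − S): max(-48.45, 0) = 0, max(15.35, 0) = 15.35, max(55.95, 0) = 55.95
Node u (S = 159.5): continuation = e^(−0.06)·[0.9046·0.0000 + 0.0954·15.3500] = 1.3792; exercise value = 0.0000 ≤ continuation, so V_u = 1.3792
Node d (S = 101.5): continuation = e^(−0.06)·[0.9046·15.3500 + 0.0954·55.9500] = 18.1041; exercise value = 25.5000 > continuation, so V_d = 25.5000 (exercise)
Node 0 (S = 145): continuation = e^(−0.06)·[0.9046·1.3792 + 0.0954·25.5000] = 3.4662; exercise value = 0.0000 ≤ continuation, so V_0 = 3.4662

£3.47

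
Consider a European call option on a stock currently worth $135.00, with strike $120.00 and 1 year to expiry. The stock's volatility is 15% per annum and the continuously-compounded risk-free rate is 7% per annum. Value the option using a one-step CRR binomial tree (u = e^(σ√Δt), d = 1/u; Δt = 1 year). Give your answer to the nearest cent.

CRR parameters: u = e^(σ√Δt) = e^(0.15·√1) = 1.1618, d = 1/u = 0.8607
Per-period rate: rΔt = 0.07·1 = 0.07, so R = e^0.07 = 1.0725
Risk-neutral probability p = (e^0.07 − 0.8607)/(1.1618 − 0.8607) = 0.2118/0.3011 = 0.7034
Terminal stock prices: S_u = 156.8, S_d = 116.2
Terminal payoffs (S − K): max(36.85, 0) = 36.85, max(-3.804, 0) = 0
Node 0 (S = 135): V_0 = e^(−0.07)·[0.7034·36.8476 + 0.2966·0.0000] = 24.1650

$24.16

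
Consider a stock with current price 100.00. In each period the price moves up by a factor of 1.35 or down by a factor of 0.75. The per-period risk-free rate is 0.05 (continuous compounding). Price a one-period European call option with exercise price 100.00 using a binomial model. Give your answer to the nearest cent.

16.72

Risk-neutral probability p = (e^0.05 − 0.75)/(1.35 − 0.75) = 0.3013/0.6000 = 0.5021
Terminal stock prices: S_u = 135, S_d = 75
Terminal payoffs (S − K): max(35, 0) = 35, max(-25, 0) = 0
Node 0 (S = 100): V_0 = e^(−0.05)·[0.5021·35.0000 + 0.4979·0.0000] = 16.7170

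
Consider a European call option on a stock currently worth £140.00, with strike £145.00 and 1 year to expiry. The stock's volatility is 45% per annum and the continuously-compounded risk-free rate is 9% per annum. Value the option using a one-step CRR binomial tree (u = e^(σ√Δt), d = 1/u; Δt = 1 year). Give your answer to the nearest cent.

£33.43

CRR parameters: u = e^(σ√Δt) = e^(0.45·√1) = 1.5683, d = 1/u = 0.6376
Per-period rate: rΔt = 0.09·1 = 0.09, so R = e^0.09 = 1.0942
Risk-neutral probability p = (e^0.09 − 0.6376)/(1.5683 − 0.6376) = 0.4565/0.9307 = 0.4905
Terminal stock prices: S_u = 219.6, S_d = 89.27
Terminal payoffs (S − K): max(74.56, 0) = 74.56, max(-55.73, 0) = 0
Node 0 (S = 140): V_0 = e^(−0.09)·[0.4905·74.5637 + 0.5095·0.0000] = 33.4290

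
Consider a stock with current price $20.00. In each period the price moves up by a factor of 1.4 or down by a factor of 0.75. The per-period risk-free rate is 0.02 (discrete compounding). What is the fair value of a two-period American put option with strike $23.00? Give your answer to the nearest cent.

$5.05

Risk-neutral probability p = (1 + 0.02 − 0.75)/(1.4 − 0.75) = 0.2700/0.6500 = 0.4154
Terminal stock prices: S_uu = 39.2, S_ud = 21, S_dd = 11.25
Terminal payoffs (K − S): max(-16.2, 0) = 0, max(2, 0) = 2, max(11.75, 0) = 11.75
Node u (S = 28): continuation = 1/1.02·[0.4154·0.0000 + 0.5846·2.0000] = 1.1463; exercise value = 0.0000 ≤ continuation, so V_u = 1.1463
Node d (S = 15): continuation = 1/1.02·[0.4154·2.0000 + 0.5846·11.7500] = 7.5490; exercise value = 8.0000 > continuation, so V_d = 8.0000 (exercise)
Node 0 (S = 20): continuation = 1/1.02·[0.4154·1.1463 + 0.5846·8.0000] = 5.0520; exercise value = 3.0000 ≤ continuation, so V_0 = 5.0520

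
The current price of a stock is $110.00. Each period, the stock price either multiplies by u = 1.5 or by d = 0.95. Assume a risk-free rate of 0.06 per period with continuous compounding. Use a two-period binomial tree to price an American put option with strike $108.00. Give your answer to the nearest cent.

Risk-neutral probability p = (e^0.06 − 0.95)/(1.5 − 0.95) = 0.1118/0.5500 = 0.2033
Terminal stock prices: S_uu = 247.5, S_ud = 156.8, S_dd = 99.27
Terminal payoffs (K − S): max(-139.5, 0) = 0, max(-48.75, 0) = 0, max(8.725, 0) = 8.725
Node u (S = 165): continuation = e^(−0.06)·[0.2033·0.0000 + 0.7967·0.0000] = 0.0000; exercise value = 0.0000 ≤ continuation, so V_u = 0.0000
Node d (S = 104.5): continuation = e^(−0.06)·[0.2033·0.0000 + 0.7967·8.7250] = 6.5461; exercise value = 3.5000 ≤ continuation, so V_d = 6.5461
Node 0 (S = 110): continuation = e^(−0.06)·[0.2033·0.0000 + 0.7967·6.5461] = 4.9113; exercise value = 0.0000 ≤ continuation, so V_0 = 4.9113

$4.91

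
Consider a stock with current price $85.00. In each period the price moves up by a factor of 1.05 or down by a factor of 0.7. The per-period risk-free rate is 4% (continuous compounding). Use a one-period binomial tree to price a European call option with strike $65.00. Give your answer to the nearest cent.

$22.69

Risk-neutral probability p = (e^0.04 − 0.7)/(1.05 − 0.7) = 0.3408/0.3500 = 0.9737
Terminal stock prices: S_u = 89.25, S_d = 59.5
Terminal payoffs (S − K): max(24.25, 0) = 24.25, max(-5.5, 0) = 0
Node 0 (S = 85): V_0 = e^(−0.04)·[0.9737·24.2500 + 0.0263·0.0000] = 22.6874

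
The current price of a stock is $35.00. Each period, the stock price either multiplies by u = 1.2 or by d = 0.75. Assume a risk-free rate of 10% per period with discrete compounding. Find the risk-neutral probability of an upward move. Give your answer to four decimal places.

p = 0.7778

Risk-neutral probability p = (1 + 0.1 − 0.75)/(1.2 − 0.75) = 0.3500/0.4500 = 0.7778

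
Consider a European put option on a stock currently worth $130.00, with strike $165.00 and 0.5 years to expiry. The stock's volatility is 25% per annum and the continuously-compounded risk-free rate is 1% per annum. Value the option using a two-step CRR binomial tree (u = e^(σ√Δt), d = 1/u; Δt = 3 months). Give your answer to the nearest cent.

$34.62

CRR parameters: u = e^(σ√Δt) = e^(0.25·√0.25) = 1.1331, d = 1/u = 0.8825
Per-period rate: rΔt = 0.01·0.25 = 0.0025, so R = e^0.0025 = 1.0025
Risk-neutral probability p = (e^0.0025 − 0.8825)/(1.1331 − 0.8825) = 0.1200/0.2507 = 0.4788
Terminal stock prices: S_uu = 166.9, S_ud = 130, S_dd = 101.2
Terminal payoffs (K − S): max(-1.923, 0) = 0, max(35, 0) = 35, max(63.76, 0) = 63.76
Node u (S = 147.3): V_u = e^(−0.0025)·[0.4788·0.0000 + 0.5212·35.0000] = 18.1973
Node d (S = 114.7): V_d = e^(−0.0025)·[0.4788·35.0000 + 0.5212·63.7559] = 49.8634
Node 0 (S = 130): V_0 = e^(−0.0025)·[0.4788·18.1973 + 0.5212·49.8634] = 34.6157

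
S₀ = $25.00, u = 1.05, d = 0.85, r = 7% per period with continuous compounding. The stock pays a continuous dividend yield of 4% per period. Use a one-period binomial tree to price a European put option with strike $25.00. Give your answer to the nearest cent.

$0.34

Per-period risk-free factor R = e^0.07 = 1.0725; dividend-adjusted growth = e^(0.07−0.04) = 1.0305.
Risk-neutral probability p = (1.0305 − 0.85)/(1.05 − 0.85) = 0.1805/0.2000 = 0.9023
Terminal stock prices: S_u = 26.25, S_d = 21.25
Terminal payoffs (K − S): max(-1.25, 0) = 0, max(3.75, 0) = 3.75
Node 0 (S = 25): V_0 = e^(−0.07)·[0.9023·0.0000 + 0.0977·3.7500] = 0.3417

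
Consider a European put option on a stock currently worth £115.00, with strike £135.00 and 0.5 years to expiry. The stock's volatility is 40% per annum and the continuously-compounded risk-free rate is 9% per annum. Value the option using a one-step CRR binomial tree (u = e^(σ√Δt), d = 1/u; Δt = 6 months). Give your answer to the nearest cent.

£22.64

CRR parameters: u = e^(σ√Δt) = e^(0.4·√0.5) = 1.3269, d = 1/u = 0.7536
Per-period rate: rΔt = 0.09·0.5 = 0.045, so R = e^0.045 = 1.0460
Risk-neutral probability p = (e^0.045 − 0.7536)/(1.3269 − 0.7536) = 0.2924/0.5733 = 0.5100
Terminal stock prices: S_u = 152.6, S_d = 86.67
Terminal payoffs (K − S): max(-17.59, 0) = 0, max(48.33, 0) = 48.33
Node 0 (S = 115): V_0 = e^(−0.045)·[0.5100·0.0000 + 0.4900·48.3316] = 22.6381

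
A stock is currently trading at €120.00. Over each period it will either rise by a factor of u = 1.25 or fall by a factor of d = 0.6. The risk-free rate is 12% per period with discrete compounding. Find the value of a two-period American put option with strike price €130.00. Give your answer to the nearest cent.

Risk-neutral probability p = (1 + 0.12 − 0.6)/(1.25 − 0.6) = 0.5200/0.6500 = 0.8000
Terminal stock prices: S_uu = 187.5, S_ud = 90, S_dd = 43.2
Terminal payoffs (K − S): max(-57.5, 0) = 0, max(40, 0) = 40, max(86.8, 0) = 86.8
Node u (S = 150): continuation = 1/1.12·[0.8000·0.0000 + 0.2000·40.0000] = 7.1429; exercise value = 0.0000 ≤ continuation, so V_u = 7.1429
Node d (S = 72): continuation = 1/1.12·[0.8000·40.0000 + 0.2000·86.8000] = 44.0714; exercise value = 58.0000 > continuation, so V_d = 58.0000 (exercise)
Node 0 (S = 120): continuation = 1/1.12·[0.8000·7.1429 + 0.2000·58.0000] = 15.4592; exercise value = 10.0000 ≤ continuation, so V_0 = 15.4592

€15.46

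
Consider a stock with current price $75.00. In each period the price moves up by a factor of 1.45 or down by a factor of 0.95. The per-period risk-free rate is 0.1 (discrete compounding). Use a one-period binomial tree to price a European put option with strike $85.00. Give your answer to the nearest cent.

$8.75

Risk-neutral probability p = (1 + 0.1 − 0.95)/(1.45 − 0.95) = 0.1500/0.5000 = 0.3000
Terminal stock prices: S_u = 108.8, S_d = 71.25
Terminal payoffs (K − S): max(-23.75, 0) = 0, max(13.75, 0) = 13.75
Node 0 (S = 75): V_0 = 1/1.1·[0.3000·0.0000 + 0.7000·13.7500] = 8.7500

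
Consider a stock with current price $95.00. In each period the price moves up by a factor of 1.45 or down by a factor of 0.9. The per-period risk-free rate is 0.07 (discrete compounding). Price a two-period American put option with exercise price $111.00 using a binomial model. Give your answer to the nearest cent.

$16.47

Risk-neutral probability p = (1 + 0.07 − 0.9)/(1.45 − 0.9) = 0.1700/0.5500 = 0.3091
Terminal stock prices: S_uu = 199.7, S_ud = 124, S_dd = 76.95
Terminal payoffs (K − S): max(-88.74, 0) = 0, max(-12.98, 0) = 0, max(34.05, 0) = 34.05
Node u (S = 137.8): continuation = 1/1.07·[0.3091·0.0000 + 0.6909·0.0000] = 0.0000; exercise value = 0.0000 ≤ continuation, so V_u = 0.0000
Node d (S = 85.5): continuation = 1/1.07·[0.3091·0.0000 + 0.6909·34.0500] = 21.9864; exercise value = 25.5000 > continuation, so V_d = 25.5000 (exercise)
Node 0 (S = 95): continuation = 1/1.07·[0.3091·0.0000 + 0.6909·25.5000] = 16.4656; exercise value = 16.0000 ≤ continuation, so V_0 = 16.4656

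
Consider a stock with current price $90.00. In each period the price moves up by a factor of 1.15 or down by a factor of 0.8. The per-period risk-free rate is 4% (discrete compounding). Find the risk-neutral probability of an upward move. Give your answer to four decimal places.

Risk-neutral probability p = (1 + 0.04 − 0.8)/(1.15 − 0.8) = 0.2400/0.3500 = 0.6857

p = 0.6857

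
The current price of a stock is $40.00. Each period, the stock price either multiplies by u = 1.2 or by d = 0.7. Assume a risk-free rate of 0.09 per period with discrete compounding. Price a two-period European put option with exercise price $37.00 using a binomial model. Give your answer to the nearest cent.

$1.69

Risk-neutral probability p = (1 + 0.09 − 0.7)/(1.2 − 0.7) = 0.3900/0.5000 = 0.7800
Terminal stock prices: S_uu = 57.6, S_ud = 33.6, S_dd = 19.6
Terminal payoffs (K − S): max(-20.6, 0) = 0, max(3.4, 0) = 3.4, max(17.4, 0) = 17.4
Node u (S = 48): V_u = 1/1.09·[0.7800·0.0000 + 0.2200·3.4000] = 0.6862
Node d (S = 28): V_d = 1/1.09·[0.7800·3.4000 + 0.2200·17.4000] = 5.9450
Node 0 (S = 40): V_0 = 1/1.09·[0.7800·0.6862 + 0.2200·5.9450] = 1.6910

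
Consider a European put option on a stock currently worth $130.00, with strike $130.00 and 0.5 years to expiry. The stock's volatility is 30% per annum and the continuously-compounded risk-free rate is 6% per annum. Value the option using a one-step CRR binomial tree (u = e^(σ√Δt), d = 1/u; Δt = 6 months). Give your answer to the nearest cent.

$11.61

CRR parameters: u = e^(σ√Δt) = e^(0.3·√0.5) = 1.2363, d = 1/u = 0.8089
Per-period rate: rΔt = 0.06·0.5 = 0.03, so R = e^0.03 = 1.0305
Risk-neutral probability p = (e^0.03 − 0.8089)/(1.2363 − 0.8089) = 0.2216/0.4275 = 0.5184
Terminal stock prices: S_u = 160.7, S_d = 105.2
Terminal payoffs (K − S): max(-30.72, 0) = 0, max(24.85, 0) = 24.85
Node 0 (S = 130): V_0 = e^(−0.03)·[0.5184·0.0000 + 0.4816·24.8485] = 11.6131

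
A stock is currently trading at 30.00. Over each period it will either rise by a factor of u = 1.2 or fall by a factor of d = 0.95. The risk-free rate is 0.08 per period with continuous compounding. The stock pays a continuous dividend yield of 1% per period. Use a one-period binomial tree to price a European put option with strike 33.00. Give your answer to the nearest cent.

Per-period risk-free factor R = e^0.08 = 1.0833; dividend-adjusted growth = e^(0.08−0.01) = 1.0725.
Risk-neutral probability p = (1.0725 − 0.95)/(1.2 − 0.95) = 0.1225/0.2500 = 0.4900
Terminal stock prices: S_u = 36, S_d = 28.5
Terminal payoffs (K − S): max(-3, 0) = 0, max(4.5, 0) = 4.5
Node 0 (S = 30): V_0 = e^(−0.08)·[0.4900·0.0000 + 0.5100·4.5000] = 2.1184

2.12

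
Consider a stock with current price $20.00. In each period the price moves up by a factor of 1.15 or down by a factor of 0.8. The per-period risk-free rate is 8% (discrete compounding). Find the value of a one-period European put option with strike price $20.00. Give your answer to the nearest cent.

Risk-neutral probability p = (1 + 0.08 − 0.8)/(1.15 − 0.8) = 0.2800/0.3500 = 0.8000
Terminal stock prices: S_u = 23, S_d = 16
Terminal payoffs (K − S): max(-3, 0) = 0, max(4, 0) = 4
Node 0 (S = 20): V_0 = 1/1.08·[0.8000·0.0000 + 0.2000·4.0000] = 0.7407

$0.74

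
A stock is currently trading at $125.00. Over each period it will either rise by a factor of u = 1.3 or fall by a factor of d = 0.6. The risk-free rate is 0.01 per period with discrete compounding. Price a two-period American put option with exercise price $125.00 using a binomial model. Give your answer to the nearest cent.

$27.05

Risk-neutral probability p = (1 + 0.01 − 0.6)/(1.3 − 0.6) = 0.4100/0.7000 = 0.5857
Terminal stock prices: S_uu = 211.3, S_ud = 97.5, S_dd = 45
Terminal payoffs (K − S): max(-86.25, 0) = 0, max(27.5, 0) = 27.5, max(80, 0) = 80
Node u (S = 162.5): continuation = 1/1.01·[0.5857·0.0000 + 0.4143·27.5000] = 11.2801; exercise value = 0.0000 ≤ continuation, so V_u = 11.2801
Node d (S = 75): continuation = 1/1.01·[0.5857·27.5000 + 0.4143·80.0000] = 48.7624; exercise value = 50.0000 > continuation, so V_d = 50.0000 (exercise)
Node 0 (S = 125): continuation = 1/1.01·[0.5857·11.2801 + 0.4143·50.0000] = 27.0507; exercise value = 0.0000 ≤ continuation, so V_0 = 27.0507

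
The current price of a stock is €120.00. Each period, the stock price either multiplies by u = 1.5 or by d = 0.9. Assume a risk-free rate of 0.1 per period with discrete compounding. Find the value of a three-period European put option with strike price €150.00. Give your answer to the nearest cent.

Risk-neutral probability p = (1 + 0.1 − 0.9)/(1.5 − 0.9) = 0.2000/0.6000 = 0.3333
Terminal stock prices: S_uuu = 405, S_uud = 243, S_udd = 145.8, S_ddd = 87.48
Terminal payoffs (K − S): max(-255, 0) = 0, max(-93, 0) = 0, max(4.2, 0) = 4.2, max(62.52, 0) = 62.52
Node uu (S = 270): V_uu = 1/1.1·[0.3333·0.0000 + 0.6667·0.0000] = 0.0000
Node ud (S = 162): V_ud = 1/1.1·[0.3333·0.0000 + 0.6667·4.2000] = 2.5455
Node dd (S = 97.2): V_dd = 1/1.1·[0.3333·4.2000 + 0.6667·62.5200] = 39.1636
Node u (S = 180): V_u = 1/1.1·[0.3333·0.0000 + 0.6667·2.5455] = 1.5427
Node d (S = 108): V_d = 1/1.1·[0.3333·2.5455 + 0.6667·39.1636] = 24.5069
Node 0 (S = 120): V_0 = 1/1.1·[0.3333·1.5427 + 0.6667·24.5069] = 15.3201

€15.32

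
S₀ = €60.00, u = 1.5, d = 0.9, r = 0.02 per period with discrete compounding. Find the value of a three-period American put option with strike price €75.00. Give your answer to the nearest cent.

Risk-neutral probability p = (1 + 0.02 − 0.9)/(1.5 − 0.9) = 0.1200/0.6000 = 0.2000
Terminal stock prices: S_uuu = 202.5, S_uud = 121.5, S_udd = 72.9, S_ddd = 43.74
Terminal payoffs (K − S): max(-127.5, 0) = 0, max(-46.5, 0) = 0, max(2.1, 0) = 2.1, max(31.26, 0) = 31.26
Node uu (S = 135): continuation = 1/1.02·[0.2000·0.0000 + 0.8000·0.0000] = 0.0000; exercise value = 0.0000 ≤ continuation, so V_uu = 0.0000
Node ud (S = 81): continuation = 1/1.02·[0.2000·0.0000 + 0.8000·2.1000] = 1.6471; exercise value = 0.0000 ≤ continuation, so V_ud = 1.6471
Node dd (S = 48.6): continuation = 1/1.02·[0.2000·2.1000 + 0.8000·31.2600] = 24.9294; exercise value = 26.4000 > continuation, so V_dd = 26.4000 (exercise)
Node u (S = 90): continuation = 1/1.02·[0.2000·0.0000 + 0.8000·1.6471] = 1.2918; exercise value = 0.0000 ≤ continuation, so V_u = 1.2918
Node d (S = 54): continuation = 1/1.02·[0.2000·1.6471 + 0.8000·26.4000] = 21.0288; exercise value = 21.0000 ≤ continuation, so V_d = 21.0288
Node 0 (S = 60): continuation = 1/1.02·[0.2000·1.2918 + 0.8000·21.0288] = 16.7465; exercise value = 15.0000 ≤ continuation, so V_0 = 16.7465

€16.75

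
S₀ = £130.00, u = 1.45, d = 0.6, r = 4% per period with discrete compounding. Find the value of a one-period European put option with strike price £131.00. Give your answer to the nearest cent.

£24.58

Risk-neutral probability p = (1 + 0.04 − 0.6)/(1.45 − 0.6) = 0.4400/0.8500 = 0.5176
Terminal stock prices: S_u = 188.5, S_d = 78
Terminal payoffs (K − S): max(-57.5, 0) = 0, max(53, 0) = 53
Node 0 (S = 130): V_0 = 1/1.04·[0.5176·0.0000 + 0.4824·53.0000] = 24.5814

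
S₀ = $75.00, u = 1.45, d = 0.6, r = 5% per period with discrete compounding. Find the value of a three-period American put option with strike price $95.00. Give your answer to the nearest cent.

$29.18

Risk-neutral probability p = (1 + 0.05 − 0.6)/(1.45 − 0.6) = 0.4500/0.8500 = 0.5294
Terminal stock prices: S_uuu = 228.6, S_uud = 94.61, S_udd = 39.15, S_ddd = 16.2
Terminal payoffs (K − S): max(-133.6, 0) = 0, max(0.3875, 0) = 0.3875, max(55.85, 0) = 55.85, max(78.8, 0) = 78.8
Node uu (S = 157.7): continuation = 1/1.05·[0.5294·0.0000 + 0.4706·0.3875] = 0.1737; exercise value = 0.0000 ≤ continuation, so V_uu = 0.1737
Node ud (S = 65.25): continuation = 1/1.05·[0.5294·0.3875 + 0.4706·55.8500] = 25.2262; exercise value = 29.7500 > continuation, so V_ud = 29.7500 (exercise)
Node dd (S = 27): continuation = 1/1.05·[0.5294·55.8500 + 0.4706·78.8000] = 63.4762; exercise value = 68.0000 > continuation, so V_dd = 68.0000 (exercise)
Node u (S = 108.8): continuation = 1/1.05·[0.5294·0.1737 + 0.4706·29.7500] = 13.4209; exercise value = 0.0000 ≤ continuation, so V_u = 13.4209
Node d (S = 45): continuation = 1/1.05·[0.5294·29.7500 + 0.4706·68.0000] = 45.4762; exercise value = 50.0000 > continuation, so V_d = 50.0000 (exercise)
Node 0 (S = 75): continuation = 1/1.05·[0.5294·13.4209 + 0.4706·50.0000] = 29.1758; exercise value = 20.0000 ≤ continuation, so V_0 = 29.1758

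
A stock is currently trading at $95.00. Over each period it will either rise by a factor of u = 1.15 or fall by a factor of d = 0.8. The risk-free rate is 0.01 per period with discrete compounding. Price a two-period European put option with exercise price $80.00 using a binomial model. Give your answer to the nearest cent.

$3.01

Risk-neutral probability p = (1 + 0.01 − 0.8)/(1.15 − 0.8) = 0.2100/0.3500 = 0.6000
Terminal stock prices: S_uu = 125.6, S_ud = 87.4, S_dd = 60.8
Terminal payoffs (K − S): max(-45.64, 0) = 0, max(-7.4, 0) = 0, max(19.2, 0) = 19.2
Node u (S = 109.2): V_u = 1/1.01·[0.6000·0.0000 + 0.4000·0.0000] = 0.0000
Node d (S = 76): V_d = 1/1.01·[0.6000·0.0000 + 0.4000·19.2000] = 7.6040
Node 0 (S = 95): V_0 = 1/1.01·[0.6000·0.0000 + 0.4000·7.6040] = 3.0115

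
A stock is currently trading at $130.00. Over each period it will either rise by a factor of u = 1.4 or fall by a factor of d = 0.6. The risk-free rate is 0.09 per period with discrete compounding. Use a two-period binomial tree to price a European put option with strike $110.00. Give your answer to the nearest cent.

Risk-neutral probability p = (1 + 0.09 − 0.6)/(1.4 − 0.6) = 0.4900/0.8000 = 0.6125
Terminal stock prices: S_uu = 254.8, S_ud = 109.2, S_dd = 46.8
Terminal payoffs (K − S): max(-144.8, 0) = 0, max(0.8, 0) = 0.8, max(63.2, 0) = 63.2
Node u (S = 182): V_u = 1/1.09·[0.6125·0.0000 + 0.3875·0.8000] = 0.2844
Node d (S = 78): V_d = 1/1.09·[0.6125·0.8000 + 0.3875·63.2000] = 22.9174
Node 0 (S = 130): V_0 = 1/1.09·[0.6125·0.2844 + 0.3875·22.9174] = 8.3071

$8.31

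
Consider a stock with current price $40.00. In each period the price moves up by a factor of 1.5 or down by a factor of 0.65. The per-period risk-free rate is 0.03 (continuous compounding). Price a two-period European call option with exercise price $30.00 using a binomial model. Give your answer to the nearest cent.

$15.51

Risk-neutral probability p = (e^0.03 − 0.65)/(1.5 − 0.65) = 0.3805/0.8500 = 0.4476
Terminal stock prices: S_uu = 90, S_ud = 39, S_dd = 16.9
Terminal payoffs (S − K): max(60, 0) = 60, max(9, 0) = 9, max(-13.1, 0) = 0
Node u (S = 60): V_u = e^(−0.03)·[0.4476·60.0000 + 0.5524·9.0000] = 30.8866
Node d (S = 26): V_d = e^(−0.03)·[0.4476·9.0000 + 0.5524·0.0000] = 3.9093
Node 0 (S = 40): V_0 = e^(−0.03)·[0.4476·30.8866 + 0.5524·3.9093] = 15.5118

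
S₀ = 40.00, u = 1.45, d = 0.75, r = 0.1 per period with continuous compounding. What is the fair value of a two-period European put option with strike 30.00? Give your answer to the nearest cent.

Risk-neutral probability p = (e^0.1 − 0.75)/(1.45 − 0.75) = 0.3552/0.7000 = 0.5074
Terminal stock prices: S_uu = 84.1, S_ud = 43.5, S_dd = 22.5
Terminal payoffs (K − S): max(-54.1, 0) = 0, max(-13.5, 0) = 0, max(7.5, 0) = 7.5
Node u (S = 58): V_u = e^(−0.1)·[0.5074·0.0000 + 0.4926·0.0000] = 0.0000
Node d (S = 30): V_d = e^(−0.1)·[0.5074·0.0000 + 0.4926·7.5000] = 3.3430
Node 0 (S = 40): V_0 = e^(−0.1)·[0.5074·0.0000 + 0.4926·3.3430] = 1.4901

1.49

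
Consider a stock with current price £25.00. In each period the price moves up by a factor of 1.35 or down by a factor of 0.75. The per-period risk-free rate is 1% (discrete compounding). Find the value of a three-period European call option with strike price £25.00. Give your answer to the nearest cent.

£5.73

Risk-neutral probability p = (1 + 0.01 − 0.75)/(1.35 − 0.75) = 0.2600/0.6000 = 0.4333
Terminal stock prices: S_uuu = 61.51, S_uud = 34.17, S_udd = 18.98, S_ddd = 10.55
Terminal payoffs (S − K): max(36.51, 0) = 36.51, max(9.172, 0) = 9.172, max(-6.016, 0) = 0, max(-14.45, 0) = 0
Node uu (S = 45.56): V_uu = 1/1.01·[0.4333·36.5094 + 0.5667·9.1719] = 20.8100
Node ud (S = 25.31): V_ud = 1/1.01·[0.4333·9.1719 + 0.5667·0.0000] = 3.9351
Node dd (S = 14.06): V_dd = 1/1.01·[0.4333·0.0000 + 0.5667·0.0000] = 0.0000
Node u (S = 33.75): V_u = 1/1.01·[0.4333·20.8100 + 0.5667·3.9351] = 11.1362
Node d (S = 18.75): V_d = 1/1.01·[0.4333·3.9351 + 0.5667·0.0000] = 1.6883
Node 0 (S = 25): V_0 = 1/1.01·[0.4333·11.1362 + 0.5667·1.6883] = 5.7252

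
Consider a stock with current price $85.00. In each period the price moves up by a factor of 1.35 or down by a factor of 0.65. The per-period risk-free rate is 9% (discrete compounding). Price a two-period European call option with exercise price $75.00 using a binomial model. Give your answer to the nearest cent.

Risk-neutral probability p = (1 + 0.09 − 0.65)/(1.35 − 0.65) = 0.4400/0.7000 = 0.6286
Terminal stock prices: S_uu = 154.9, S_ud = 74.59, S_dd = 35.91
Terminal payoffs (S − K): max(79.91, 0) = 79.91, max(-0.4125, 0) = 0, max(-39.09, 0) = 0
Node u (S = 114.8): V_u = 1/1.09·[0.6286·79.9125 + 0.3714·0.0000] = 46.0832
Node d (S = 55.25): V_d = 1/1.09·[0.6286·0.0000 + 0.3714·0.0000] = 0.0000
Node 0 (S = 85): V_0 = 1/1.09·[0.6286·46.0832 + 0.3714·0.0000] = 26.5749

$26.57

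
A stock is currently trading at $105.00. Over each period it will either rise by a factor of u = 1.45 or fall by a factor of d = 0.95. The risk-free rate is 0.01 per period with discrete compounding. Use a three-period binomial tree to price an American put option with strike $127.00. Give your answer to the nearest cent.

$24.47

Risk-neutral probability p = (1 + 0.01 − 0.95)/(1.45 − 0.95) = 0.0600/0.5000 = 0.1200
Terminal stock prices: S_uuu = 320.1, S_uud = 209.7, S_udd = 137.4, S_ddd = 90.02
Terminal payoffs (K − S): max(-193.1, 0) = 0, max(-82.72, 0) = 0, max(-10.41, 0) = 0, max(36.98, 0) = 36.98
Node uu (S = 220.8): continuation = 1/1.01·[0.1200·0.0000 + 0.8800·0.0000] = 0.0000; exercise value = 0.0000 ≤ continuation, so V_uu = 0.0000
Node ud (S = 144.6): continuation = 1/1.01·[0.1200·0.0000 + 0.8800·0.0000] = 0.0000; exercise value = 0.0000 ≤ continuation, so V_ud = 0.0000
Node dd (S = 94.76): continuation = 1/1.01·[0.1200·0.0000 + 0.8800·36.9756] = 32.2164; exercise value = 32.2375 > continuation, so V_dd = 32.2375 (exercise)
Node u (S = 152.2): continuation = 1/1.01·[0.1200·0.0000 + 0.8800·0.0000] = 0.0000; exercise value = 0.0000 ≤ continuation, so V_u = 0.0000
Node d (S = 99.75): continuation = 1/1.01·[0.1200·0.0000 + 0.8800·32.2375] = 28.0881; exercise value = 27.2500 ≤ continuation, so V_d = 28.0881
Node 0 (S = 105): continuation = 1/1.01·[0.1200·0.0000 + 0.8800·28.0881] = 24.4728; exercise value = 22.0000 ≤ continuation, so V_0 = 24.4728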